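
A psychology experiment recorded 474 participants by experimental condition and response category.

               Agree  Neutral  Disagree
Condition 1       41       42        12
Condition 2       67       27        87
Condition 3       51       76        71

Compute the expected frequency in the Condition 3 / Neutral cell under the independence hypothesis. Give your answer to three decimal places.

Row total (Condition 3) = 198; column total (Neutral) = 145; grand total N = 474.
Expected count = (row total × column total) / N = 198 × 145 / 474 = 60.570.

60.570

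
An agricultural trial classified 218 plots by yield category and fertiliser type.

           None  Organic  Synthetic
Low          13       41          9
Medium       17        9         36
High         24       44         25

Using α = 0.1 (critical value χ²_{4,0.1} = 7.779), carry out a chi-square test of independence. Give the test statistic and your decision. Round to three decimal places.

Row totals: 63, 62, 93. Column totals: 54, 94, 70. Grand total N = 218.
Expected counts (row total × column total / N):
  Low, None: 63×54/218 = 15.6055
  Low, Organic: 63×94/218 = 27.1651
  Low, Synthetic: 63×70/218 = 20.2294
  Medium, None: 62×54/218 = 15.3578
  Medium, Organic: 62×94/218 = 26.7339
  Medium, Synthetic: 62×70/218 = 19.9083
  High, None: 93×54/218 = 23.0367
  High, Organic: 93×94/218 = 40.1009
  High, Synthetic: 93×70/218 = 29.8624
Contributions (O − E)²/E:
  (13 − 15.6055)²/15.6055 = 0.4350
  (41 − 27.1651)²/27.1651 = 7.0460
  (9 − 20.2294)²/20.2294 = 6.2335
  (17 − 15.3578)²/15.3578 = 0.1756
  (9 − 26.7339)²/26.7339 = 11.7638
  (36 − 19.9083)²/19.9083 = 13.0068
  (24 − 23.0367)²/23.0367 = 0.0403
  (44 − 40.1009)²/40.1009 = 0.3791
  (25 − 29.8624)²/29.8624 = 0.7917
χ² = 0.4350 + 7.0460 + 6.2335 + 0.1756 + 11.7638 + 13.0068 + 0.0403 + 0.3791 + 0.7917 = 39.872
df = (3−1)(3−1) = 4. Since 39.872 > 7.779, reject the null hypothesis of independence at α = 0.1.

39.872; reject H₀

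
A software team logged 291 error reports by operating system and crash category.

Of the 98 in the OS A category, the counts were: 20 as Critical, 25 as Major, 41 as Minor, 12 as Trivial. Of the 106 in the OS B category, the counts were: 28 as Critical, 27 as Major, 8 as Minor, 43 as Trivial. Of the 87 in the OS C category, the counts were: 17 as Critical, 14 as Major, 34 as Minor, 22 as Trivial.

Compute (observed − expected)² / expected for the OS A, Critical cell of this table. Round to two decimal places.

Row total (OS A) = 98; column total (Critical) = 65; N = 291.
Expected count E = 98 × 65 / 291 = 21.890.
Contribution = (O − E)²/E = (20 − 21.890)² / 21.890 = 0.16.

0.16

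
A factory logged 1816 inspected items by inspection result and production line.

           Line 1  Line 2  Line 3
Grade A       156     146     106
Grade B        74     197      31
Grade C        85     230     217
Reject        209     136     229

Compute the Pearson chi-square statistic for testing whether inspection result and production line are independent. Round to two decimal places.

Row totals: 408, 302, 532, 574. Column totals: 524, 709, 583. Grand total N = 1816.
Expected counts (row total × column total / N):
  Grade A, Line 1: 408×524/1816 = 117.7269
  Grade A, Line 2: 408×709/1816 = 159.2907
  Grade A, Line 3: 408×583/1816 = 130.9824
  Grade B, Line 1: 302×524/1816 = 87.1410
  Grade B, Line 2: 302×709/1816 = 117.9064
  Grade B, Line 3: 302×583/1816 = 96.9526
  Grade C, Line 1: 532×524/1816 = 153.5066
  Grade C, Line 2: 532×709/1816 = 207.7026
  Grade C, Line 3: 532×583/1816 = 170.7907
  Reject, Line 1: 574×524/1816 = 165.6256
  Reject, Line 2: 574×709/1816 = 224.1002
  Reject, Line 3: 574×583/1816 = 184.2742
Contributions (O − E)²/E:
  (156 − 117.7269)²/117.7269 = 12.4426
  (146 − 159.2907)²/159.2907 = 1.1089
  (106 − 130.9824)²/130.9824 = 4.7649
  (74 − 87.1410)²/87.1410 = 1.9817
  (197 − 117.9064)²/117.9064 = 53.0573
  (31 − 96.9526)²/96.9526 = 44.8647
  (85 − 153.5066)²/153.5066 = 30.5730
  (230 − 207.7026)²/207.7026 = 2.3937
  (217 − 170.7907)²/170.7907 = 12.5024
  (209 − 165.6256)²/165.6256 = 11.3590
  (136 − 224.1002)²/224.1002 = 34.6347
  (229 − 184.2742)²/184.2742 = 10.8555
χ² = 12.4426 + 1.1089 + 4.7649 + 1.9817 + 53.0573 + 44.8647 + 30.5730 + 2.3937 + 12.5024 + 11.3590 + 34.6347 + 10.8555 = 220.54

220.54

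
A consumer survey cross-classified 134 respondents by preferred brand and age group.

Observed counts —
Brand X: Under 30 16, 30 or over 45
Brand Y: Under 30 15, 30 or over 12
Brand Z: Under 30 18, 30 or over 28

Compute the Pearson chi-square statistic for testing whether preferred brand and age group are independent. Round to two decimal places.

Row totals: 61, 27, 46. Column totals: 49, 85. Grand total N = 134.
Expected counts (row total × column total / N):
  Brand X, Under 30: 61×49/134 = 22.306
  Brand X, 30 or over: 61×85/134 = 38.694
  Brand Y, Under 30: 27×49/134 = 9.873
  Brand Y, 30 or over: 27×85/134 = 17.127
  Brand Z, Under 30: 46×49/134 = 16.821
  Brand Z, 30 or over: 46×85/134 = 29.179
Contributions (O − E)²/E:
  (16 − 22.306)²/22.306 = 1.7827
  (45 − 38.694)²/38.694 = 1.0277
  (15 − 9.873)²/9.873 = 2.6624
  (12 − 17.127)²/17.127 = 1.5348
  (18 − 16.821)²/16.821 = 0.0826
  (28 − 29.179)²/29.179 = 0.0476
χ² = 1.7827 + 1.0277 + 2.6624 + 1.5348 + 0.0826 + 0.0476 = 7.14

7.14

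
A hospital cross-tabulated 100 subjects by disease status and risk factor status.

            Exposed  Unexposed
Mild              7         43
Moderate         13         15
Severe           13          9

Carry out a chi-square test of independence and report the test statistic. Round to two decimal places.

17.22

Row totals: 50, 28, 22. Column totals: 33, 67. Grand total N = 100.
Expected counts (row total × column total / N):
  Mild, Exposed: 50×33/100 = 16.500
  Mild, Unexposed: 50×67/100 = 33.500
  Moderate, Exposed: 28×33/100 = 9.240
  Moderate, Unexposed: 28×67/100 = 18.760
  Severe, Exposed: 22×33/100 = 7.260
  Severe, Unexposed: 22×67/100 = 14.740
Contributions (O − E)²/E:
  (7 − 16.500)²/16.500 = 5.4697
  (43 − 33.500)²/33.500 = 2.6940
  (13 − 9.240)²/9.240 = 1.5300
  (15 − 18.760)²/18.760 = 0.7536
  (13 − 7.260)²/7.260 = 4.5382
  (9 − 14.740)²/14.740 = 2.2353
χ² = 5.4697 + 2.6940 + 1.5300 + 0.7536 + 4.5382 + 2.2353 = 17.22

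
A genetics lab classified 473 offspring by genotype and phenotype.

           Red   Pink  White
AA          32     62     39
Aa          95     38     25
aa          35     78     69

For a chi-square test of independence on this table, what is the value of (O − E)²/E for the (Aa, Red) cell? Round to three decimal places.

30.891

Row total (Aa) = 158; column total (Red) = 162; N = 473.
Expected count E = 158 × 162 / 473 = 54.1142.
Contribution = (O − E)²/E = (95 − 54.1142)² / 54.1142 = 30.891.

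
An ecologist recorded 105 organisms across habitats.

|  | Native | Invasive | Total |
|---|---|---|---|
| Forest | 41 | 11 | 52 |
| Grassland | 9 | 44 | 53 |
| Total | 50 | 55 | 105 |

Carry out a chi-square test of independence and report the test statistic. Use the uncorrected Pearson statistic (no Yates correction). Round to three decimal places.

40.274

Grand total N = 105.
Expected counts (row total × column total / N):
  Forest, Native: 52×50/105 = 24.7619
  Forest, Invasive: 52×55/105 = 27.2381
  Grassland, Native: 53×50/105 = 25.2381
  Grassland, Invasive: 53×55/105 = 27.7619
Contributions (O − E)²/E:
  (41 − 24.7619)²/24.7619 = 10.6485
  (11 − 27.2381)²/27.2381 = 9.6804
  (9 − 25.2381)²/25.2381 = 10.4475
  (44 − 27.7619)²/27.7619 = 9.4978
χ² = 10.6485 + 9.6804 + 10.4475 + 9.4978 = 40.274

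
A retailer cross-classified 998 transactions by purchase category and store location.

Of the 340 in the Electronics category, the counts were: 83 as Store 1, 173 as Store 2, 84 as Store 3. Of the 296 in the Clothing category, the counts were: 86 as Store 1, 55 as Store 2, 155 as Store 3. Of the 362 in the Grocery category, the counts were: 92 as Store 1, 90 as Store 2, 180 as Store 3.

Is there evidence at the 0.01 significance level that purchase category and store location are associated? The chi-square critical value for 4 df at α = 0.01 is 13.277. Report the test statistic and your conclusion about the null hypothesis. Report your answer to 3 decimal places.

Row totals: 340, 296, 362. Column totals: 261, 318, 419. Grand total N = 998.
Expected counts (row total × column total / N):
  Electronics, Store 1: 340×261/998 = 88.9178
  Electronics, Store 2: 340×318/998 = 108.3367
  Electronics, Store 3: 340×419/998 = 142.7455
  Clothing, Store 1: 296×261/998 = 77.4108
  Clothing, Store 2: 296×318/998 = 94.3166
  Clothing, Store 3: 296×419/998 = 124.2725
  Grocery, Store 1: 362×261/998 = 94.6713
  Grocery, Store 2: 362×318/998 = 115.3467
  Grocery, Store 3: 362×419/998 = 151.9820
Contributions (O − E)²/E:
  (83 − 88.9178)²/88.9178 = 0.3939
  (173 − 108.3367)²/108.3367 = 38.5958
  (84 − 142.7455)²/142.7455 = 24.1761
  (86 − 77.4108)²/77.4108 = 0.9530
  (55 − 94.3166)²/94.3166 = 16.3894
  (155 − 124.2725)²/124.2725 = 7.5977
  (92 − 94.6713)²/94.6713 = 0.0754
  (90 − 115.3467)²/115.3467 = 5.5698
  (180 − 151.9820)²/151.9820 = 5.1651
χ² = 0.3939 + 38.5958 + 24.1761 + 0.9530 + 16.3894 + 7.5977 + 0.0754 + 5.5698 + 5.1651 = 98.916
df = (3−1)(3−1) = 4. Since 98.916 > 13.277, reject the null hypothesis of independence at α = 0.01.

98.916; reject H₀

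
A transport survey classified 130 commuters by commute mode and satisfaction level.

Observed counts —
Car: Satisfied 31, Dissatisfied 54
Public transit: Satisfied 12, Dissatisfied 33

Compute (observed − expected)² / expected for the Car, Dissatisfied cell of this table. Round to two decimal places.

0.15

Row total (Car) = 85; column total (Dissatisfied) = 87; N = 130.
Expected count E = 85 × 87 / 130 = 56.885.
Contribution = (O − E)²/E = (54 − 56.885)² / 56.885 = 0.15.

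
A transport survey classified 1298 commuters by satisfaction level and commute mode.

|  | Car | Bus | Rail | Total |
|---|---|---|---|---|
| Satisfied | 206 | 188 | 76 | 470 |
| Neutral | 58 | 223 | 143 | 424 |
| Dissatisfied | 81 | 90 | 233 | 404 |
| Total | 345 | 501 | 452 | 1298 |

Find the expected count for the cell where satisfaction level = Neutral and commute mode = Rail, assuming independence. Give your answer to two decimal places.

Row total (Neutral) = 424; column total (Rail) = 452; grand total N = 1298.
Expected count = (row total × column total) / N = 424 × 452 / 1298 = 147.65.

147.65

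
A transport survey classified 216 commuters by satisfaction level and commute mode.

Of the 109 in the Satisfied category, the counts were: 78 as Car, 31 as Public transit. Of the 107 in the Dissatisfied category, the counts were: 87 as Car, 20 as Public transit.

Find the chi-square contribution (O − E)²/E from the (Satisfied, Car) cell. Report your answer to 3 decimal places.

0.333

Row total (Satisfied) = 109; column total (Car) = 165; N = 216.
Expected count E = 109 × 165 / 216 = 83.2639.
Contribution = (O − E)²/E = (78 − 83.2639)² / 83.2639 = 0.333.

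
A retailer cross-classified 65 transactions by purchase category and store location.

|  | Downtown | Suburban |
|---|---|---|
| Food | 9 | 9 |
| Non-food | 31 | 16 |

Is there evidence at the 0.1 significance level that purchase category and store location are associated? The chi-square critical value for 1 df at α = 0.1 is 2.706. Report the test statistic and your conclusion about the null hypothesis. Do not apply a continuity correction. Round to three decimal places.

Row totals: 18, 47. Column totals: 40, 25. Grand total N = 65.
Expected counts (row total × column total / N):
  Food, Downtown: 18×40/65 = 11.0769
  Food, Suburban: 18×25/65 = 6.9231
  Non-food, Downtown: 47×40/65 = 28.9231
  Non-food, Suburban: 47×25/65 = 18.0769
Contributions (O − E)²/E:
  (9 − 11.0769)²/11.0769 = 0.3894
  (9 − 6.9231)²/6.9231 = 0.6231
  (31 − 28.9231)²/28.9231 = 0.1491
  (16 − 18.0769)²/18.0769 = 0.2386
χ² = 0.3894 + 0.6231 + 0.1491 + 0.2386 = 1.400
df = (2−1)(2−1) = 1. Since 1.400 < 2.706, fail to reject the null hypothesis of independence at α = 0.1.

1.400; fail to reject H₀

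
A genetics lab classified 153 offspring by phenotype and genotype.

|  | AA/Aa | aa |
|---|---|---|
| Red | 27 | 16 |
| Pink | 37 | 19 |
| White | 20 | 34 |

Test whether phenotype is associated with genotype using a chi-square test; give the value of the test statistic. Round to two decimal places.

Row totals: 43, 56, 54. Column totals: 84, 69. Grand total N = 153.
Expected counts (row total × column total / N):
  Red, AA/Aa: 43×84/153 = 23.608
  Red, aa: 43×69/153 = 19.392
  Pink, AA/Aa: 56×84/153 = 30.745
  Pink, aa: 56×69/153 = 25.255
  White, AA/Aa: 54×84/153 = 29.647
  White, aa: 54×69/153 = 24.353
Contributions (O − E)²/E:
  (27 − 23.608)²/23.608 = 0.4874
  (16 − 19.392)²/19.392 = 0.5933
  (37 − 30.745)²/30.745 = 1.2726
  (19 − 25.255)²/25.255 = 1.5492
  (20 − 29.647)²/29.647 = 3.1391
  (34 − 24.353)²/24.353 = 3.8215
χ² = 0.4874 + 0.5933 + 1.2726 + 1.5492 + 3.1391 + 3.8215 = 10.86

10.86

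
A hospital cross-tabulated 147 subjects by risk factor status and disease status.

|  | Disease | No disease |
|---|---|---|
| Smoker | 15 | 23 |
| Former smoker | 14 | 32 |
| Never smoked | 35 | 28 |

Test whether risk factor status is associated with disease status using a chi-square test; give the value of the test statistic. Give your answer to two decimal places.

Row totals: 38, 46, 63. Column totals: 64, 83. Grand total N = 147.
Expected counts (row total × column total / N):
  Smoker, Disease: 38×64/147 = 16.544
  Smoker, No disease: 38×83/147 = 21.456
  Former smoker, Disease: 46×64/147 = 20.027
  Former smoker, No disease: 46×83/147 = 25.973
  Never smoked, Disease: 63×64/147 = 27.429
  Never smoked, No disease: 63×83/147 = 35.571
Contributions (O − E)²/E:
  (15 − 16.544)²/16.544 = 0.1441
  (23 − 21.456)²/21.456 = 0.1111
  (14 − 20.027)²/20.027 = 1.8138
  (32 − 25.973)²/25.973 = 1.3986
  (35 − 27.429)²/27.429 = 2.0898
  (28 − 35.571)²/35.571 = 1.6114
χ² = 0.1441 + 0.1111 + 1.8138 + 1.3986 + 2.0898 + 1.6114 = 7.17

7.17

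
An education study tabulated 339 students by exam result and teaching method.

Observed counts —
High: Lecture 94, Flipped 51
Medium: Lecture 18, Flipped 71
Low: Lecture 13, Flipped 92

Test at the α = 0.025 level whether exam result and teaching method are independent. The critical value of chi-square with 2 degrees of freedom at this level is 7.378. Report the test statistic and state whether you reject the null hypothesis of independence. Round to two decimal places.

86.34; reject H₀

Row totals: 145, 89, 105. Column totals: 125, 214. Grand total N = 339.
Expected counts (row total × column total / N):
  High, Lecture: 145×125/339 = 53.466
  High, Flipped: 145×214/339 = 91.534
  Medium, Lecture: 89×125/339 = 32.817
  Medium, Flipped: 89×214/339 = 56.183
  Low, Lecture: 105×125/339 = 38.717
  Low, Flipped: 105×214/339 = 66.283
Contributions (O − E)²/E:
  (94 − 53.466)²/53.466 = 30.7299
  (51 − 91.534)²/91.534 = 17.9497
  (18 − 32.817)²/32.817 = 6.6899
  (71 − 56.183)²/56.183 = 3.9076
  (13 − 38.717)²/38.717 = 17.0820
  (92 − 66.283)²/66.283 = 9.9779
χ² = 30.7299 + 17.9497 + 6.6899 + 3.9076 + 17.0820 + 9.9779 = 86.34
df = (3−1)(2−1) = 2. Since 86.34 > 7.378, reject the null hypothesis of independence at α = 0.025.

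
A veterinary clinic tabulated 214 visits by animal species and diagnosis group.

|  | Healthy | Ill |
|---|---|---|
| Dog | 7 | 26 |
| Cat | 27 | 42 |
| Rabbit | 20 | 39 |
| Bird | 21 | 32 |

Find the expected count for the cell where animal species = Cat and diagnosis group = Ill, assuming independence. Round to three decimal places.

Row total (Cat) = 69; column total (Ill) = 139; grand total N = 214.
Expected count = (row total × column total) / N = 69 × 139 / 214 = 44.818.

44.818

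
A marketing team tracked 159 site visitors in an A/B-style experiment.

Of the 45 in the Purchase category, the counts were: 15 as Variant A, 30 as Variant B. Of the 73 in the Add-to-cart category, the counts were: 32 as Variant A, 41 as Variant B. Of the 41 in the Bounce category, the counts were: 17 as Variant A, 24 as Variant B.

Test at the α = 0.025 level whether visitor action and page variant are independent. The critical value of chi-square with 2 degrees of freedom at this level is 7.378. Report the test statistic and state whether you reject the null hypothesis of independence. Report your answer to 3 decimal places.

1.311; fail to reject H₀

Row totals: 45, 73, 41. Column totals: 64, 95. Grand total N = 159.
Expected counts (row total × column total / N):
  Purchase, Variant A: 45×64/159 = 18.1132
  Purchase, Variant B: 45×95/159 = 26.8868
  Add-to-cart, Variant A: 73×64/159 = 29.3836
  Add-to-cart, Variant B: 73×95/159 = 43.6164
  Bounce, Variant A: 41×64/159 = 16.5031
  Bounce, Variant B: 41×95/159 = 24.4969
Contributions (O − E)²/E:
  (15 − 18.1132)²/18.1132 = 0.5351
  (30 − 26.8868)²/26.8868 = 0.3605
  (32 − 29.3836)²/29.3836 = 0.2330
  (41 − 43.6164)²/43.6164 = 0.1569
  (17 − 16.5031)²/16.5031 = 0.0150
  (24 − 24.4969)²/24.4969 = 0.0101
χ² = 0.5351 + 0.3605 + 0.2330 + 0.1569 + 0.0150 + 0.0101 = 1.311
df = (3−1)(2−1) = 2. Since 1.311 < 7.378, fail to reject the null hypothesis of independence at α = 0.025.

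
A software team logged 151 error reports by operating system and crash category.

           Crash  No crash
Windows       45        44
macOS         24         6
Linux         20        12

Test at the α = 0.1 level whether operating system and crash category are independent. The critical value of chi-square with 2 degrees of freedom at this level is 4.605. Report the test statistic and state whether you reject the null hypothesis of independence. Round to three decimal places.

Row totals: 89, 30, 32. Column totals: 89, 62. Grand total N = 151.
Expected counts (row total × column total / N):
  Windows, Crash: 89×89/151 = 52.4570
  Windows, No crash: 89×62/151 = 36.5430
  macOS, Crash: 30×89/151 = 17.6821
  macOS, No crash: 30×62/151 = 12.3179
  Linux, Crash: 32×89/151 = 18.8609
  Linux, No crash: 32×62/151 = 13.1391
Contributions (O − E)²/E:
  (45 − 52.4570)²/52.4570 = 1.0600
  (44 − 36.5430)²/36.5430 = 1.5217
  (24 − 17.6821)²/17.6821 = 2.2574
  (6 − 12.3179)²/12.3179 = 3.2405
  (20 − 18.8609)²/18.8609 = 0.0688
  (12 − 13.1391)²/13.1391 = 0.0988
χ² = 1.0600 + 1.5217 + 2.2574 + 3.2405 + 0.0688 + 0.0988 = 8.247
df = (3−1)(2−1) = 2. Since 8.247 > 4.605, reject the null hypothesis of independence at α = 0.1.

8.247; reject H₀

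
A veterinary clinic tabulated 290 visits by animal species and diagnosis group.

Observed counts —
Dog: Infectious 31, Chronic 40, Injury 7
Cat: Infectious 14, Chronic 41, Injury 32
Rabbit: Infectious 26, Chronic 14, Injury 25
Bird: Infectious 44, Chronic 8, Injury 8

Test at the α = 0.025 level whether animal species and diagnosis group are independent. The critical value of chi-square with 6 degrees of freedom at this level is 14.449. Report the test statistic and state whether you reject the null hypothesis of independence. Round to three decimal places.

70.956; reject H₀

Row totals: 78, 87, 65, 60. Column totals: 115, 103, 72. Grand total N = 290.
Expected counts (row total × column total / N):
  Dog, Infectious: 78×115/290 = 30.9310
  Dog, Chronic: 78×103/290 = 27.7034
  Dog, Injury: 78×72/290 = 19.3655
  Cat, Infectious: 87×115/290 = 34.5000
  Cat, Chronic: 87×103/290 = 30.9000
  Cat, Injury: 87×72/290 = 21.6000
  Rabbit, Infectious: 65×115/290 = 25.7759
  Rabbit, Chronic: 65×103/290 = 23.0862
  Rabbit, Injury: 65×72/290 = 16.1379
  Bird, Infectious: 60×115/290 = 23.7931
  Bird, Chronic: 60×103/290 = 21.3103
  Bird, Injury: 60×72/290 = 14.8966
Contributions (O − E)²/E:
  (31 − 30.9310)²/30.9310 = 0.0002
  (40 − 27.7034)²/27.7034 = 5.4580
  (7 − 19.3655)²/19.3655 = 7.8958
  (14 − 34.5000)²/34.5000 = 12.1812
  (41 − 30.9000)²/30.9000 = 3.3013
  (32 − 21.6000)²/21.6000 = 5.0074
  (26 − 25.7759)²/25.7759 = 0.0019
  (14 − 23.0862)²/23.0862 = 3.5761
  (25 − 16.1379)²/16.1379 = 4.8666
  (44 − 23.7931)²/23.7931 = 17.1612
  (8 − 21.3103)²/21.3103 = 8.3135
  (8 − 14.8966)²/14.8966 = 3.1929
χ² = 0.0002 + 5.4580 + 7.8958 + 12.1812 + 3.3013 + 5.0074 + 0.0019 + 3.5761 + 4.8666 + 17.1612 + 8.3135 + 3.1929 = 70.956
df = (4−1)(3−1) = 6. Since 70.956 > 14.449, reject the null hypothesis of independence at α = 0.025.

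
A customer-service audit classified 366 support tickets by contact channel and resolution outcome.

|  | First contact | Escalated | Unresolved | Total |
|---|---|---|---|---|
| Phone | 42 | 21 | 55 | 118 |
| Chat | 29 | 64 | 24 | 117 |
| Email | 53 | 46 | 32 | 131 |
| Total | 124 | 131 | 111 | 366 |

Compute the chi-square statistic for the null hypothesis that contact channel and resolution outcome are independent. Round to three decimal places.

42.547

Grand total N = 366.
Expected counts (row total × column total / N):
  Phone, First contact: 118×124/366 = 39.9781
  Phone, Escalated: 118×131/366 = 42.2350
  Phone, Unresolved: 118×111/366 = 35.7869
  Chat, First contact: 117×124/366 = 39.6393
  Chat, Escalated: 117×131/366 = 41.8770
  Chat, Unresolved: 117×111/366 = 35.4836
  Email, First contact: 131×124/366 = 44.3825
  Email, Escalated: 131×131/366 = 46.8880
  Email, Unresolved: 131×111/366 = 39.7295
Contributions (O − E)²/E:
  (42 − 39.9781)²/39.9781 = 0.1023
  (21 − 42.2350)²/42.2350 = 10.6766
  (55 − 35.7869)²/35.7869 = 10.3150
  (29 − 39.6393)²/39.6393 = 2.8556
  (64 − 41.8770)²/41.8770 = 11.6873
  (24 − 35.4836)²/35.4836 = 3.7165
  (53 − 44.3825)²/44.3825 = 1.6732
  (46 − 46.8880)²/46.8880 = 0.0168
  (32 − 39.7295)²/39.7295 = 1.5038
χ² = 0.1023 + 10.6766 + 10.3150 + 2.8556 + 11.6873 + 3.7165 + 1.6732 + 0.0168 + 1.5038 = 42.547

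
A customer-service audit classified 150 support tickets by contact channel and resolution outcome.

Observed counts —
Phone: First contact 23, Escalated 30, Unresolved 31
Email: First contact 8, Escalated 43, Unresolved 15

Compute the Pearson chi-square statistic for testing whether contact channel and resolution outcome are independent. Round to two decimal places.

Row totals: 84, 66. Column totals: 31, 73, 46. Grand total N = 150.
Expected counts (row total × column total / N):
  Phone, First contact: 84×31/150 = 17.360
  Phone, Escalated: 84×73/150 = 40.880
  Phone, Unresolved: 84×46/150 = 25.760
  Email, First contact: 66×31/150 = 13.640
  Email, Escalated: 66×73/150 = 32.120
  Email, Unresolved: 66×46/150 = 20.240
Contributions (O − E)²/E:
  (23 − 17.360)²/17.360 = 1.8324
  (30 − 40.880)²/40.880 = 2.8957
  (31 − 25.760)²/25.760 = 1.0659
  (8 − 13.640)²/13.640 = 2.3321
  (43 − 32.120)²/32.120 = 3.6854
  (15 − 20.240)²/20.240 = 1.3566
χ² = 1.8324 + 2.8957 + 1.0659 + 2.3321 + 3.6854 + 1.3566 = 13.17

13.17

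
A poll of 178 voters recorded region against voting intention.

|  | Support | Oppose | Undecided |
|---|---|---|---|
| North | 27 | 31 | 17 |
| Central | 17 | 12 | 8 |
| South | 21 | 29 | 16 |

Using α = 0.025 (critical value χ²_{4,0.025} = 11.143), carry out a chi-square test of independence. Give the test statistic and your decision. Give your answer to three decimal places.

2.185; fail to reject H₀

Row totals: 75, 37, 66. Column totals: 65, 72, 41. Grand total N = 178.
Expected counts (row total × column total / N):
  North, Support: 75×65/178 = 27.3876
  North, Oppose: 75×72/178 = 30.3371
  North, Undecided: 75×41/178 = 17.2753
  Central, Support: 37×65/178 = 13.5112
  Central, Oppose: 37×72/178 = 14.9663
  Central, Undecided: 37×41/178 = 8.5225
  South, Support: 66×65/178 = 24.1011
  South, Oppose: 66×72/178 = 26.6966
  South, Undecided: 66×41/178 = 15.2022
Contributions (O − E)²/E:
  (27 − 27.3876)²/27.3876 = 0.0055
  (31 − 30.3371)²/30.3371 = 0.0145
  (17 − 17.2753)²/17.2753 = 0.0044
  (17 − 13.5112)²/13.5112 = 0.9009
  (12 − 14.9663)²/14.9663 = 0.5879
  (8 − 8.5225)²/8.5225 = 0.0320
  (21 − 24.1011)²/24.1011 = 0.3990
  (29 − 26.6966)²/26.6966 = 0.1987
  (16 − 15.2022)²/15.2022 = 0.0419
χ² = 0.0055 + 0.0145 + 0.0044 + 0.9009 + 0.5879 + 0.0320 + 0.3990 + 0.1987 + 0.0419 = 2.185
df = (3−1)(3−1) = 4. Since 2.185 < 11.143, fail to reject the null hypothesis of independence at α = 0.025.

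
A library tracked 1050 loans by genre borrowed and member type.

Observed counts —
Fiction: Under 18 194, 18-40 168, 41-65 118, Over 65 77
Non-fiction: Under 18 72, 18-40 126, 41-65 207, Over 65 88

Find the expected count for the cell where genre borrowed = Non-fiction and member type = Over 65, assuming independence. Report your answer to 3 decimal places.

Row total (Non-fiction) = 493; column total (Over 65) = 165; grand total N = 1050.
Expected count = (row total × column total) / N = 493 × 165 / 1050 = 77.471.

77.471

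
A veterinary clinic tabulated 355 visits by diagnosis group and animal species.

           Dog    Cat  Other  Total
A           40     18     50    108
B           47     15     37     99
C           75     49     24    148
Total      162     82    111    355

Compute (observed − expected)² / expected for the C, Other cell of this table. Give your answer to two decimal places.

10.72

Row total (C) = 148; column total (Other) = 111; N = 355.
Expected count E = 148 × 111 / 355 = 46.276.
Contribution = (O − E)²/E = (24 − 46.276)² / 46.276 = 10.72.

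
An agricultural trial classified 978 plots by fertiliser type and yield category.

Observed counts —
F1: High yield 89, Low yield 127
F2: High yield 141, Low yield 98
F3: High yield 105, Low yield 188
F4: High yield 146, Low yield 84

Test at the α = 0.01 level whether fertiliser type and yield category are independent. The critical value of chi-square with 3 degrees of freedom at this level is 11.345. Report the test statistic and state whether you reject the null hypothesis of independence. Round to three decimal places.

54.399; reject H₀

Row totals: 216, 239, 293, 230. Column totals: 481, 497. Grand total N = 978.
Expected counts (row total × column total / N):
  F1, High yield: 216×481/978 = 106.2331
  F1, Low yield: 216×497/978 = 109.7669
  F2, High yield: 239×481/978 = 117.5450
  F2, Low yield: 239×497/978 = 121.4550
  F3, High yield: 293×481/978 = 144.1033
  F3, Low yield: 293×497/978 = 148.8967
  F4, High yield: 230×481/978 = 113.1186
  F4, Low yield: 230×497/978 = 116.8814
Contributions (O − E)²/E:
  (89 − 106.2331)²/106.2331 = 2.7955
  (127 − 109.7669)²/109.7669 = 2.7055
  (141 − 117.5450)²/117.5450 = 4.6802
  (98 − 121.4550)²/121.4550 = 4.5296
  (105 − 144.1033)²/144.1033 = 10.6109
  (188 − 148.8967)²/148.8967 = 10.2693
  (146 − 113.1186)²/113.1186 = 9.5580
  (84 − 116.8814)²/116.8814 = 9.2503
χ² = 2.7955 + 2.7055 + 4.6802 + 4.5296 + 10.6109 + 10.2693 + 9.5580 + 9.2503 = 54.399
df = (4−1)(2−1) = 3. Since 54.399 > 11.345, reject the null hypothesis of independence at α = 0.01.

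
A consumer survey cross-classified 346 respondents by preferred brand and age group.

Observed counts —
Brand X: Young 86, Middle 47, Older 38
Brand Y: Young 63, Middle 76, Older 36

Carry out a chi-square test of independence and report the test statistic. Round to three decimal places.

10.397

Row totals: 171, 175. Column totals: 149, 123, 74. Grand total N = 346.
Expected counts (row total × column total / N):
  Brand X, Young: 171×149/346 = 73.6387
  Brand X, Middle: 171×123/346 = 60.7890
  Brand X, Older: 171×74/346 = 36.5723
  Brand Y, Young: 175×149/346 = 75.3613
  Brand Y, Middle: 175×123/346 = 62.2110
  Brand Y, Older: 175×74/346 = 37.4277
Contributions (O − E)²/E:
  (86 − 73.6387)²/73.6387 = 2.0750
  (47 − 60.7890)²/60.7890 = 3.1278
  (38 − 36.5723)²/36.5723 = 0.0557
  (63 − 75.3613)²/75.3613 = 2.0276
  (76 − 62.2110)²/62.2110 = 3.0563
  (36 − 37.4277)²/37.4277 = 0.0545
χ² = 2.0750 + 3.1278 + 0.0557 + 2.0276 + 3.0563 + 0.0545 = 10.397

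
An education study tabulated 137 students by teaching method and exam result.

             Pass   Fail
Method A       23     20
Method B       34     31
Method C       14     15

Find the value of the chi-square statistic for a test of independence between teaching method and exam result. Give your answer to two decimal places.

Row totals: 43, 65, 29. Column totals: 71, 66. Grand total N = 137.
Expected counts (row total × column total / N):
  Method A, Pass: 43×71/137 = 22.285
  Method A, Fail: 43×66/137 = 20.715
  Method B, Pass: 65×71/137 = 33.686
  Method B, Fail: 65×66/137 = 31.314
  Method C, Pass: 29×71/137 = 15.029
  Method C, Fail: 29×66/137 = 13.971
Contributions (O − E)²/E:
  (23 − 22.285)²/22.285 = 0.0229
  (20 − 20.715)²/20.715 = 0.0247
  (34 − 33.686)²/33.686 = 0.0029
  (31 − 31.314)²/31.314 = 0.0031
  (14 − 15.029)²/15.029 = 0.0705
  (15 − 13.971)²/13.971 = 0.0758
χ² = 0.0229 + 0.0247 + 0.0029 + 0.0031 + 0.0705 + 0.0758 = 0.20

0.20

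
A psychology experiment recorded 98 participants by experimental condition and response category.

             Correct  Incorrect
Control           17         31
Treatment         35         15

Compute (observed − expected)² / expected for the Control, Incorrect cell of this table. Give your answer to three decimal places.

3.184

Row total (Control) = 48; column total (Incorrect) = 46; N = 98.
Expected count E = 48 × 46 / 98 = 22.5306.
Contribution = (O − E)²/E = (31 − 22.5306)² / 22.5306 = 3.184.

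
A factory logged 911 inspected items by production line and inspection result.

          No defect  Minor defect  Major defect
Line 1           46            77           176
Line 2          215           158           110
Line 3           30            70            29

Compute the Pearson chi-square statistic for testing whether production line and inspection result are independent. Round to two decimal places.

Row totals: 299, 483, 129. Column totals: 291, 305, 315. Grand total N = 911.
Expected counts (row total × column total / N):
  Line 1, No defect: 299×291/911 = 95.509
  Line 1, Minor defect: 299×305/911 = 100.104
  Line 1, Major defect: 299×315/911 = 103.386
  Line 2, No defect: 483×291/911 = 154.284
  Line 2, Minor defect: 483×305/911 = 161.707
  Line 2, Major defect: 483×315/911 = 167.009
  Line 3, No defect: 129×291/911 = 41.206
  Line 3, Minor defect: 129×305/911 = 43.189
  Line 3, Major defect: 129×315/911 = 44.605
Contributions (O − E)²/E:
  (46 − 95.509)²/95.509 = 25.6640
  (77 − 100.104)²/100.104 = 5.3324
  (176 − 103.386)²/103.386 = 51.0010
  (215 − 154.284)²/154.284 = 23.8938
  (158 − 161.707)²/161.707 = 0.0850
  (110 − 167.009)²/167.009 = 19.4602
  (30 − 41.206)²/41.206 = 3.0475
  (70 − 43.189)²/43.189 = 16.6438
  (29 − 44.605)²/44.605 = 5.4594
χ² = 25.6640 + 5.3324 + 51.0010 + 23.8938 + 0.0850 + 19.4602 + 3.0475 + 16.6438 + 5.4594 = 150.59

150.59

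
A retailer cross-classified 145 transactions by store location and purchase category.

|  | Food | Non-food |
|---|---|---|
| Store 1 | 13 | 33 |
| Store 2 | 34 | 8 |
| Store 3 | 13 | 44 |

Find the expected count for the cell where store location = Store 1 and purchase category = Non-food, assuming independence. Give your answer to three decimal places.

Row total (Store 1) = 46; column total (Non-food) = 85; grand total N = 145.
Expected count = (row total × column total) / N = 46 × 85 / 145 = 26.966.

26.966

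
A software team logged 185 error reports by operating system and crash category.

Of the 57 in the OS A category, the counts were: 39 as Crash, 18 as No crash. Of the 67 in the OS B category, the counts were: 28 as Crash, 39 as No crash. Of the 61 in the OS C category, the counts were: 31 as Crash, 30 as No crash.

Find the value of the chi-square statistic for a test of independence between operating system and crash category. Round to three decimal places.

Row totals: 57, 67, 61. Column totals: 98, 87. Grand total N = 185.
Expected counts (row total × column total / N):
  OS A, Crash: 57×98/185 = 30.1946
  OS A, No crash: 57×87/185 = 26.8054
  OS B, Crash: 67×98/185 = 35.4919
  OS B, No crash: 67×87/185 = 31.5081
  OS C, Crash: 61×98/185 = 32.3135
  OS C, No crash: 61×87/185 = 28.6865
Contributions (O − E)²/E:
  (39 − 30.1946)²/30.1946 = 2.5678
  (18 − 26.8054)²/26.8054 = 2.8925
  (28 − 35.4919)²/35.4919 = 1.5814
  (39 − 31.5081)²/31.5081 = 1.7814
  (31 − 32.3135)²/32.3135 = 0.0534
  (30 − 28.6865)²/28.6865 = 0.0601
χ² = 2.5678 + 2.8925 + 1.5814 + 1.7814 + 0.0534 + 0.0601 = 8.937

8.937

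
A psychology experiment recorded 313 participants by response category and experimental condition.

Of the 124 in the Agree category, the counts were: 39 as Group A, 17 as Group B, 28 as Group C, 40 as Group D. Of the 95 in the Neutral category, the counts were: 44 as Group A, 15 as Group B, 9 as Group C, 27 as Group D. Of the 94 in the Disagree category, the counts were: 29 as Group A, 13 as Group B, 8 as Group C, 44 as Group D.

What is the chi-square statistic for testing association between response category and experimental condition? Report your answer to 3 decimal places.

Row totals: 124, 95, 94. Column totals: 112, 45, 45, 111. Grand total N = 313.
Expected counts (row total × column total / N):
  Agree, Group A: 124×112/313 = 44.3706
  Agree, Group B: 124×45/313 = 17.8275
  Agree, Group C: 124×45/313 = 17.8275
  Agree, Group D: 124×111/313 = 43.9744
  Neutral, Group A: 95×112/313 = 33.9936
  Neutral, Group B: 95×45/313 = 13.6581
  Neutral, Group C: 95×45/313 = 13.6581
  Neutral, Group D: 95×111/313 = 33.6901
  Disagree, Group A: 94×112/313 = 33.6358
  Disagree, Group B: 94×45/313 = 13.5144
  Disagree, Group C: 94×45/313 = 13.5144
  Disagree, Group D: 94×111/313 = 33.3355
Contributions (O − E)²/E:
  (39 − 44.3706)²/44.3706 = 0.6501
  (17 − 17.8275)²/17.8275 = 0.0384
  (28 − 17.8275)²/17.8275 = 5.8045
  (40 − 43.9744)²/43.9744 = 0.3592
  (44 − 33.9936)²/33.9936 = 2.9455
  (15 − 13.6581)²/13.6581 = 0.1318
  (9 − 13.6581)²/13.6581 = 1.5886
  (27 − 33.6901)²/33.6901 = 1.3285
  (29 − 33.6358)²/33.6358 = 0.6389
  (13 − 13.5144)²/13.5144 = 0.0196
  (8 − 13.5144)²/13.5144 = 2.2501
  (44 − 33.3355)²/33.3355 = 3.4117
χ² = 0.6501 + 0.0384 + 5.8045 + 0.3592 + 2.9455 + 0.1318 + 1.5886 + 1.3285 + 0.6389 + 0.0196 + 2.2501 + 3.4117 = 19.167

19.167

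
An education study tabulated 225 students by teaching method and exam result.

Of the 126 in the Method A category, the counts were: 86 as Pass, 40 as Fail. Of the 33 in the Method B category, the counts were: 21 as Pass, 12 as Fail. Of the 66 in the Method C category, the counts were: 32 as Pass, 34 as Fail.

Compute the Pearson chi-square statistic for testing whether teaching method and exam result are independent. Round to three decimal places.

7.225

Row totals: 126, 33, 66. Column totals: 139, 86. Grand total N = 225.
Expected counts (row total × column total / N):
  Method A, Pass: 126×139/225 = 77.8400
  Method A, Fail: 126×86/225 = 48.1600
  Method B, Pass: 33×139/225 = 20.3867
  Method B, Fail: 33×86/225 = 12.6133
  Method C, Pass: 66×139/225 = 40.7733
  Method C, Fail: 66×86/225 = 25.2267
Contributions (O − E)²/E:
  (86 − 77.8400)²/77.8400 = 0.8554
  (40 − 48.1600)²/48.1600 = 1.3826
  (21 − 20.3867)²/20.3867 = 0.0185
  (12 − 12.6133)²/12.6133 = 0.0298
  (32 − 40.7733)²/40.7733 = 1.8878
  (34 − 25.2267)²/25.2267 = 3.0512
χ² = 0.8554 + 1.3826 + 0.0185 + 0.0298 + 1.8878 + 3.0512 = 7.225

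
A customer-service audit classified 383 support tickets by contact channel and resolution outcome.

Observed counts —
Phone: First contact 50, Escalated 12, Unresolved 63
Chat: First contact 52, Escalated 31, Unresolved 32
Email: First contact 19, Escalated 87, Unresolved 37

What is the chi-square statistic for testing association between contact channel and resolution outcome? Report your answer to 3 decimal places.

Row totals: 125, 115, 143. Column totals: 121, 130, 132. Grand total N = 383.
Expected counts (row total × column total / N):
  Phone, First contact: 125×121/383 = 39.4909
  Phone, Escalated: 125×130/383 = 42.4282
  Phone, Unresolved: 125×132/383 = 43.0809
  Chat, First contact: 115×121/383 = 36.3316
  Chat, Escalated: 115×130/383 = 39.0339
  Chat, Unresolved: 115×132/383 = 39.6345
  Email, First contact: 143×121/383 = 45.1775
  Email, Escalated: 143×130/383 = 48.5379
  Email, Unresolved: 143×132/383 = 49.2846
Contributions (O − E)²/E:
  (50 − 39.4909)²/39.4909 = 2.7966
  (12 − 42.4282)²/42.4282 = 21.8222
  (63 − 43.0809)²/43.0809 = 9.2099
  (52 − 36.3316)²/36.3316 = 6.7572
  (31 − 39.0339)²/39.0339 = 1.6535
  (32 − 39.6345)²/39.6345 = 1.4706
  (19 − 45.1775)²/45.1775 = 15.1682
  (87 − 48.5379)²/48.5379 = 30.4779
  (37 − 49.2846)²/49.2846 = 3.0620
χ² = 2.7966 + 21.8222 + 9.2099 + 6.7572 + 1.6535 + 1.4706 + 15.1682 + 30.4779 + 3.0620 = 92.418

92.418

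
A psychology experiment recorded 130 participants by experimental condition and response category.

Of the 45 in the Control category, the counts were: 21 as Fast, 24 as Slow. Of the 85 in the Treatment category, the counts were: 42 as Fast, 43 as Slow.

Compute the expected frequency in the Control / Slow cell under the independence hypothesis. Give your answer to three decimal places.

Row total (Control) = 45; column total (Slow) = 67; grand total N = 130.
Expected count = (row total × column total) / N = 45 × 67 / 130 = 23.192.

23.192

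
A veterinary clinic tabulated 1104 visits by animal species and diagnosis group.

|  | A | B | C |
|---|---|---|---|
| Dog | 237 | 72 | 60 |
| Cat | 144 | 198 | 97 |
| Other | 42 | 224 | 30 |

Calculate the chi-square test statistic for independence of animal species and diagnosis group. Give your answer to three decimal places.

244.001

Row totals: 369, 439, 296. Column totals: 423, 494, 187. Grand total N = 1104.
Expected counts (row total × column total / N):
  Dog, A: 369×423/1104 = 141.3832
  Dog, B: 369×494/1104 = 165.1141
  Dog, C: 369×187/1104 = 62.5027
  Cat, A: 439×423/1104 = 168.2038
  Cat, B: 439×494/1104 = 196.4366
  Cat, C: 439×187/1104 = 74.3596
  Other, A: 296×423/1104 = 113.4130
  Other, B: 296×494/1104 = 132.4493
  Other, C: 296×187/1104 = 50.1377
Contributions (O − E)²/E:
  (237 − 141.3832)²/141.3832 = 64.6652
  (72 − 165.1141)²/165.1141 = 52.5106
  (60 − 62.5027)²/62.5027 = 0.1002
  (144 − 168.2038)²/168.2038 = 3.4828
  (198 − 196.4366)²/196.4366 = 0.0124
  (97 − 74.3596)²/74.3596 = 6.8934
  (42 − 113.4130)²/113.4130 = 44.9668
  (224 − 132.4493)²/132.4493 = 63.2810
  (30 − 50.1377)²/50.1377 = 8.0883
χ² = 64.6652 + 52.5106 + 0.1002 + 3.4828 + 0.0124 + 6.8934 + 44.9668 + 63.2810 + 8.0883 = 244.001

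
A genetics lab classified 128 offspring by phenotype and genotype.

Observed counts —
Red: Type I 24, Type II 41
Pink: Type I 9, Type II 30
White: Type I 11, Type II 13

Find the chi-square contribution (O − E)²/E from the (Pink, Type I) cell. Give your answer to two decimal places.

1.45

Row total (Pink) = 39; column total (Type I) = 44; N = 128.
Expected count E = 39 × 44 / 128 = 13.406.
Contribution = (O − E)²/E = (9 − 13.406)² / 13.406 = 1.45.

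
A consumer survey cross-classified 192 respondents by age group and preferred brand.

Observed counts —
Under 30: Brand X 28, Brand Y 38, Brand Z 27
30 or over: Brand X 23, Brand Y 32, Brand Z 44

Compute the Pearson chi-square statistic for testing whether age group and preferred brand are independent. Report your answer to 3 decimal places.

Row totals: 93, 99. Column totals: 51, 70, 71. Grand total N = 192.
Expected counts (row total × column total / N):
  Under 30, Brand X: 93×51/192 = 24.7031
  Under 30, Brand Y: 93×70/192 = 33.9062
  Under 30, Brand Z: 93×71/192 = 34.3906
  30 or over, Brand X: 99×51/192 = 26.2969
  30 or over, Brand Y: 99×70/192 = 36.0938
  30 or over, Brand Z: 99×71/192 = 36.6094
Contributions (O − E)²/E:
  (28 − 24.7031)²/24.7031 = 0.4400
  (38 − 33.9062)²/33.9062 = 0.4943
  (27 − 34.3906)²/34.3906 = 1.5883
  (23 − 26.2969)²/26.2969 = 0.4133
  (32 − 36.0938)²/36.0938 = 0.4643
  (44 − 36.6094)²/36.6094 = 1.4920
χ² = 0.4400 + 0.4943 + 1.5883 + 0.4133 + 0.4643 + 1.4920 = 4.892

4.892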